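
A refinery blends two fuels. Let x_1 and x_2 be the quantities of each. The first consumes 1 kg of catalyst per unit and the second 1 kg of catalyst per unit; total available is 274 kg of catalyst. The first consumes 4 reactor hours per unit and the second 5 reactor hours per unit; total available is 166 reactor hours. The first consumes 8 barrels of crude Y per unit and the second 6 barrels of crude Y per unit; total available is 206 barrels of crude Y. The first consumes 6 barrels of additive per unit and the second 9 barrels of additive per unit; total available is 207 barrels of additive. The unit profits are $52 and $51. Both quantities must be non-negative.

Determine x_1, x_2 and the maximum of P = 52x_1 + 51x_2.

x_1 = 17, x_2 = 35/3, maximum P = 1479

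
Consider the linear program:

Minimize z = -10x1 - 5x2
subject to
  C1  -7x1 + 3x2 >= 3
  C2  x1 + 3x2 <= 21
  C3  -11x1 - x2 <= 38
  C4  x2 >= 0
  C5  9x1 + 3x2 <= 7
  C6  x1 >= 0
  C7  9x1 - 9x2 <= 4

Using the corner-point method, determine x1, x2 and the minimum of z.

x1 = 0, x2 = 7/3, minimum z = -35/3

Corner points and z = -10x1 - 5x2:
  (1/4, 19/12) → z = -125/12
  (0, 1) → z = -5
  (0, 7/3) → z = -35/3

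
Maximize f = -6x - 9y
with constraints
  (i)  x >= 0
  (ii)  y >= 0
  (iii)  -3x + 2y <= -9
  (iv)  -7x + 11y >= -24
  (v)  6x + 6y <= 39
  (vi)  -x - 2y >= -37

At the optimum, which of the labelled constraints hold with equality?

(ii) and (iii)

Vertices and f = -6x - 9y:
  (3, 0) → f = -18
  (24/7, 0) → f = -144/7
  (22/5, 21/10) → f = -453/10
  (191/36, 43/36) → f = -511/12

The maximum is at (3, 0). Substituting into each constraint, equality holds for (ii) and (iii); the remaining constraints have slack.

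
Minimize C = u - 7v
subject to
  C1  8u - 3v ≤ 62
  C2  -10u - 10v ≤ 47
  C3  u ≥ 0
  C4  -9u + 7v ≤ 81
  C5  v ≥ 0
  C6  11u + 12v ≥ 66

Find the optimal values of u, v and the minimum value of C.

Vertices and C = u - 7v:
  (677/29, 1206/29) → C = -7765/29
  (31/4, 0) → C = 31/4
  (0, 81/7) → C = -81
  (0, 11/2) → C = -77/2
  (6, 0) → C = 6

u = 677/29, v = 1206/29, minimum C = -7765/29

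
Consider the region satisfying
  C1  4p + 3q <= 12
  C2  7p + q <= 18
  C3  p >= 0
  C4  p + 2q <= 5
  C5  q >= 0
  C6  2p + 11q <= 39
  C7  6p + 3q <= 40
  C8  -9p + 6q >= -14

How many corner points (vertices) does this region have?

Pairwise boundary intersections that survive every other constraint:
  (9/5, 8/5)
  (38/17, 52/51)
  (0, 5/2)
  (0, 0)
  (14/9, 0)

5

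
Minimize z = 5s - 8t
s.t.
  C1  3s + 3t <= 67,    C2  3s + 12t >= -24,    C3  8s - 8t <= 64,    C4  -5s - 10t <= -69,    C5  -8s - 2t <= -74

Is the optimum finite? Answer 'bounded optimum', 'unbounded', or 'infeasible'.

bounded optimum

Vertices and z = 5s - 8t:
  (91/6, 43/6) → z = 37/2
  (44/9, 157/9) → z = -1036/9
  (149/15, 29/15) → z = 171/5
  (43/5, 13/5) → z = 111/5
The feasible region has finitely many vertices and no improving ray; the minimum is -1036/9 at (44/9, 157/9).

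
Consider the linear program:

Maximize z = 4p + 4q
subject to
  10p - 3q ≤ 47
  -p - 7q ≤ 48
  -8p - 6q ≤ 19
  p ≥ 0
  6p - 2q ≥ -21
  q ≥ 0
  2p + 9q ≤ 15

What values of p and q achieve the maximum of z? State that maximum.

Extreme points and z = 4p + 4q:
  (47/10, 0) → z = 94/5
  (39/8, 7/12) → z = 131/6
  (0, 0) → z = 0
  (0, 5/3) → z = 20/3

p = 39/8, q = 7/12, maximum z = 131/6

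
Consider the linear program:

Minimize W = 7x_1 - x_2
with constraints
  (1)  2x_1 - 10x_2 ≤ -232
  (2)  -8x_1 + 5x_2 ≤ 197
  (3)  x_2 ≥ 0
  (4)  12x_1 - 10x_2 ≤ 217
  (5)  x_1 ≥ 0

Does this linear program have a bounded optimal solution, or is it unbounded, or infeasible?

bounded optimum

Feasible corners and W = 7x_1 - x_2:
  (449/10, 1609/50) → W = 7053/25
  (0, 116/5) → W = -116/5
  (0, 197/5) → W = -197/5
The feasible region has finitely many vertices and no improving ray; the minimum is -197/5 at (0, 197/5).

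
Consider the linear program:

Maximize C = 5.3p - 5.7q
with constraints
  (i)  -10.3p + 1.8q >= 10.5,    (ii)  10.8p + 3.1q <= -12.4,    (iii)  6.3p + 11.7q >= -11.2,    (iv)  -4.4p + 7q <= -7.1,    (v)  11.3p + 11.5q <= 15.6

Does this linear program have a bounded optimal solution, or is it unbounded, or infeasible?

The boundaries -10.3p + 1.8q = 10.5 and 10.8p + 3.1q = -12.4 meet at (-5487/5137, -1432/5137), but that point violates -4.4p + 7q ≤ -7.1. Every candidate vertex is excluded by some other constraint, so the feasible region is empty.

infeasible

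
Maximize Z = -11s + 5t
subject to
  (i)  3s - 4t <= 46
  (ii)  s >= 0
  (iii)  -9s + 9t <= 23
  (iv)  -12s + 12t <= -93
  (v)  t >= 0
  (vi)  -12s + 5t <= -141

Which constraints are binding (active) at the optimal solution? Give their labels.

(iv) and (vi)

Corner points and Z = -11s + 5t:
  (46/3, 0) → Z = -506/3
  (409/28, 48/7) → Z = -3539/28
  (47/4, 0) → Z = -517/4
The feasible region is unbounded (it extends along (4, 3), (1, 1)), but Z strictly decreases along every unbounded feasible direction, so there is no improving ray and the maximum is attained at a vertex.

The maximum is at (409/28, 48/7). Substituting into each constraint, equality holds for (iv) and (vi); the remaining constraints have slack.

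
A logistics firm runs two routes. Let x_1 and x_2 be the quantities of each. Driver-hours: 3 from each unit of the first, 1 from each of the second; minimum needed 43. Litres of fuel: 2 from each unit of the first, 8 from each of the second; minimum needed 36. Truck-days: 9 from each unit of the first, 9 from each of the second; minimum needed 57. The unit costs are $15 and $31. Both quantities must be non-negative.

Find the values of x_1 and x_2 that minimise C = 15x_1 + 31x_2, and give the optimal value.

x_1 = 14, x_2 = 1, minimum C = 241

Feasible corners and C = 15x_1 + 31x_2:
  (0, 43) → C = 1333
  (18, 0) → C = 270
  (14, 1) → C = 241
The feasible region is unbounded (it extends along (0, 1), (1, 0)), but C strictly increases along every unbounded feasible direction, so there is no improving ray and the minimum is attained at a vertex.

The optimum lies where 3x_1 + x_2 = 43 and 2x_1 + 8x_2 = 36.
Solving simultaneously gives x_1 = 14, x_2 = 1.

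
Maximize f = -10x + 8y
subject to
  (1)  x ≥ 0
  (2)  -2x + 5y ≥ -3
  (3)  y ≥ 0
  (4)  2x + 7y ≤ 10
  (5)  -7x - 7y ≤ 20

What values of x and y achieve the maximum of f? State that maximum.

Corner points and f = -10x + 8y:
  (0, 0) → f = 0
  (0, 10/7) → f = 80/7
  (3/2, 0) → f = -15
  (71/24, 7/12) → f = -299/12

The binding constraints are x = 0 and 2x + 7y = 10.
Solving simultaneously gives x = 0, y = 10/7.

x = 0, y = 10/7, maximum f = 80/7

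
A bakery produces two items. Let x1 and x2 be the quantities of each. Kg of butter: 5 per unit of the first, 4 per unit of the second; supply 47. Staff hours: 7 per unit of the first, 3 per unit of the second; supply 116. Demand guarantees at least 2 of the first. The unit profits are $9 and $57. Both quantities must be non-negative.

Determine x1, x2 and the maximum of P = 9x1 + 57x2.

x1 = 2, x2 = 37/4, maximum P = 2181/4

Feasible corners and P = 9x1 + 57x2:
  (47/5, 0) → P = 423/5
  (2, 0) → P = 18
  (2, 37/4) → P = 2181/4

The optimum lies where 5x1 + 4x2 = 47 and x1 = 2.
Solving simultaneously gives x1 = 2, x2 = 37/4.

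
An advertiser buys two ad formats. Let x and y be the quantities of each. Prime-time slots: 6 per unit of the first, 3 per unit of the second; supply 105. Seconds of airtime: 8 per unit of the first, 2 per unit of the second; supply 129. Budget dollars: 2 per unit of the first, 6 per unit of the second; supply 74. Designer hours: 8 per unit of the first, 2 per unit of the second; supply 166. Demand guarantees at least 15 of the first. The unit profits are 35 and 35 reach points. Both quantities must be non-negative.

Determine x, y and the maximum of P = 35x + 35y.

x = 15, y = 9/2, maximum P = 1365/2

Extreme points and P = 35x + 35y:
  (129/8, 0) → P = 4515/8
  (15, 0) → P = 525
  (15, 9/2) → P = 1365/2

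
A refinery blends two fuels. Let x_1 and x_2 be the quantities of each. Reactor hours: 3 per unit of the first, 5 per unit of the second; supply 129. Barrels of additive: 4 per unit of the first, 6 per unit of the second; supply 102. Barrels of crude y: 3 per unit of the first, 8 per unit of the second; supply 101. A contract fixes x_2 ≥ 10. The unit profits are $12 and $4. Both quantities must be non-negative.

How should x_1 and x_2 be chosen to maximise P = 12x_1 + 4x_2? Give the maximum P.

Feasible corners and P = 12x_1 + 4x_2:
  (0, 101/8) → P = 101/2
  (0, 10) → P = 40
  (7, 10) → P = 124

The optimum lies where 3x_1 + 8x_2 = 101 and x_2 = 10.
Solving simultaneously gives x_1 = 7, x_2 = 10.

x_1 = 7, x_2 = 10, maximum P = 124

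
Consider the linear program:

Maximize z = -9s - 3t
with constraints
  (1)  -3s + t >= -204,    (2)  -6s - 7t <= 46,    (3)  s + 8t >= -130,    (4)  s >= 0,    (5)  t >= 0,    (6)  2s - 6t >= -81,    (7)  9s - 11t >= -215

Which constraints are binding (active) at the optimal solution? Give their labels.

(4) and (5)

Corner points and z = -9s - 3t:
  (68, 0) → z = -612
  (1305/16, 651/16) → z = -6849/8
  (0, 0) → z = 0
  (0, 27/2) → z = -81/2

The maximum is at (0, 0). Substituting into each constraint, equality holds for (4) and (5); the remaining constraints have slack.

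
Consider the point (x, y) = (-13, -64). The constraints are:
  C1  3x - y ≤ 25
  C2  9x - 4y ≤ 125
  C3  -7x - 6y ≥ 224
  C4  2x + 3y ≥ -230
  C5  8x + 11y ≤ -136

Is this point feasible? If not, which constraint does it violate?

not feasible — violates C2

Constraint C2: 9x - 4y = 139, which is not ≤ 125. All other constraints are satisfied.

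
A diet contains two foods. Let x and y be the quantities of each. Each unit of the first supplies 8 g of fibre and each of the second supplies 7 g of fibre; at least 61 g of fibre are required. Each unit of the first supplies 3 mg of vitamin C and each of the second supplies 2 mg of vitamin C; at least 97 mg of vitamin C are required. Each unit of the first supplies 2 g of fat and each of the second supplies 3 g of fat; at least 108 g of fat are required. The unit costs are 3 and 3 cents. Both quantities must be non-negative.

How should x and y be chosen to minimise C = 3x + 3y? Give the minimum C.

x = 15, y = 26, minimum C = 123

Vertices and C = 3x + 3y:
  (0, 97/2) → C = 291/2
  (54, 0) → C = 162
  (15, 26) → C = 123
The feasible region is unbounded (it extends along (0, 1), (1, 0)), but C strictly increases along every unbounded feasible direction, so there is no improving ray and the minimum is attained at a vertex.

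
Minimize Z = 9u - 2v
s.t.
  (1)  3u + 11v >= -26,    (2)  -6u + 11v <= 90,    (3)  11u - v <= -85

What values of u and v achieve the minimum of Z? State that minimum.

At the optimal vertex, 3u + 11v = -26 and -6u + 11v = 90.
Solving simultaneously gives u = -116/9, v = 38/33.

u = -116/9, v = 38/33, minimum Z = -3904/33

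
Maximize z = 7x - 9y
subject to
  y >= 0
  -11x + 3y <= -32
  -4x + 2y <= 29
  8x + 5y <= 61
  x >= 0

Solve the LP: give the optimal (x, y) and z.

x = 61/8, y = 0, maximum z = 427/8

Feasible corners and z = 7x - 9y:
  (32/11, 0) → z = 224/11
  (61/8, 0) → z = 427/8
  (343/79, 415/79) → z = -1334/79

At the optimal vertex, y = 0 and 8x + 5y = 61.
Solving simultaneously gives x = 61/8, y = 0.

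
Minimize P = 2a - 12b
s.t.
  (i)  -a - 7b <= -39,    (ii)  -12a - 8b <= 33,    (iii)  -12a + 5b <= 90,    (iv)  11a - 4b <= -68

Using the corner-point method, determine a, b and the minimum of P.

a = 20/7, b = 174/7, minimum P = -2048/7

Feasible corners and P = 2a - 12b:
  (-435/89, 558/89) → P = -7566/89
  (-320/81, 497/81) → P = -6604/81
  (20/7, 174/7) → P = -2048/7

The optimum lies where -12a + 5b = 90 and 11a - 4b = -68.
Solving simultaneously gives a = 20/7, b = 174/7.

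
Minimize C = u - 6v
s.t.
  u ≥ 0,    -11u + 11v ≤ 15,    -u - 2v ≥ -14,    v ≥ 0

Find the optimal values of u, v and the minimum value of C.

Extreme points and C = u - 6v:
  (0, 15/11) → C = -90/11
  (0, 0) → C = 0
  (124/33, 169/33) → C = -890/33
  (14, 0) → C = 14

u = 124/33, v = 169/33, minimum C = -890/33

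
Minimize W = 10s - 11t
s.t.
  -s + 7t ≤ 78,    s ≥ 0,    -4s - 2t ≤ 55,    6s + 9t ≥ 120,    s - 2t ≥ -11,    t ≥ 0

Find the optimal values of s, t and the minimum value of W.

s = 47/7, t = 62/7, minimum W = -212/7

Extreme points and W = 10s - 11t:
  (79/5, 67/5) → W = 53/5
  (47/7, 62/7) → W = -212/7
  (20, 0) → W = 200
The feasible region is unbounded (it extends along (7, 1), (1, 0)), but W strictly increases along every unbounded feasible direction, so there is no improving ray and the minimum is attained at a vertex.

The binding constraints are 6s + 9t = 120 and s - 2t = -11.
Solving simultaneously gives s = 47/7, t = 62/7.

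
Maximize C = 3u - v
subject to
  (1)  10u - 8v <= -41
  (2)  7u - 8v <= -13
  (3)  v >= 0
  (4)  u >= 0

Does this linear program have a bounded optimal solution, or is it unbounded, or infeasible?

From the feasible point (0, 41/8), moving in the direction (8, 10) keeps every constraint satisfied while C increases without bound.

unbounded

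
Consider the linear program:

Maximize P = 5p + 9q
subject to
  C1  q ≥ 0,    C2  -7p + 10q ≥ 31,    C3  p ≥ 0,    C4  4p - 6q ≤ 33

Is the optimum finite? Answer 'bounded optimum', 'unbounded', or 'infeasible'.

From the feasible point (0, 31/10), moving in the direction (0, 1) keeps every constraint satisfied while P increases without bound.

unbounded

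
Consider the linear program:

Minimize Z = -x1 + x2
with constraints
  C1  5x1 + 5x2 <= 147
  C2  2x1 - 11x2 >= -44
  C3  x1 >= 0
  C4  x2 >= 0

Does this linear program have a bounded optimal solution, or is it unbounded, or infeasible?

bounded optimum

Extreme points and Z = -x1 + x2:
  (1397/65, 514/65) → Z = -883/65
  (147/5, 0) → Z = -147/5
  (0, 4) → Z = 4
  (0, 0) → Z = 0
The feasible region has finitely many vertices and no improving ray; the minimum is -147/5 at (147/5, 0).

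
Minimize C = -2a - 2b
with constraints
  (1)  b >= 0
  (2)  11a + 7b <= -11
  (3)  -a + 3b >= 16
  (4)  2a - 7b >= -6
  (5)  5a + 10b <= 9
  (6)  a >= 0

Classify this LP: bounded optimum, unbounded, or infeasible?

infeasible

The boundaries 5a + 10b = 9 and a = 0 meet at (0, 9/10), but that point violates 11a + 7b ≤ -11. Every candidate vertex is excluded by some other constraint, so the feasible region is empty.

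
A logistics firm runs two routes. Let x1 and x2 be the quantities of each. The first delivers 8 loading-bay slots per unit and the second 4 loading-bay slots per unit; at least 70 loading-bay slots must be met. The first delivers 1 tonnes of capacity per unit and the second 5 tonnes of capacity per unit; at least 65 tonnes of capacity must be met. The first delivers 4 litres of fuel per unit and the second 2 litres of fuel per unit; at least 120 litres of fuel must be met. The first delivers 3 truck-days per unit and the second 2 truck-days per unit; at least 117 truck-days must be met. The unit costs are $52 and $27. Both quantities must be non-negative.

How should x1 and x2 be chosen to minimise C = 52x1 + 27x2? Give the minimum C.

The feasible region is unbounded (it extends along (0, 1), (1, 0)), but C strictly increases along every unbounded feasible direction, so there is no improving ray and the minimum is attained at a vertex.

The optimum lies where 4x1 + 2x2 = 120 and 3x1 + 2x2 = 117.
Solving simultaneously gives x1 = 3, x2 = 54.

x1 = 3, x2 = 54, minimum C = 1614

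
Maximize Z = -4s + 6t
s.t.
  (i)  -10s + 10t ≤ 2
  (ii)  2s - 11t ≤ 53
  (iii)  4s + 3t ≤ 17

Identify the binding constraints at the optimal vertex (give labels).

Vertices and Z = -4s + 6t:
  (-92/15, -89/15) → Z = -166/15
  (82/35, 89/35) → Z = 206/35
  (173/25, -89/25) → Z = -1226/25

The maximum is at (82/35, 89/35). Substituting into each constraint, equality holds for (i) and (iii); the remaining constraints have slack.

(i) and (iii)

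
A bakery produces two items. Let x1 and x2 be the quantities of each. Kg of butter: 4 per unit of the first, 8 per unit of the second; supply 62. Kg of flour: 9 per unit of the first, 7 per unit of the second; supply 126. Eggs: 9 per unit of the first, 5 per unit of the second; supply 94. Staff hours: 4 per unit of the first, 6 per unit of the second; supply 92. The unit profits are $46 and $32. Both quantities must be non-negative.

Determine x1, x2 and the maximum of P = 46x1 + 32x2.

x1 = 17/2, x2 = 7/2, maximum P = 503

Feasible corners and P = 46x1 + 32x2:
  (0, 0) → P = 0
  (0, 31/4) → P = 248
  (94/9, 0) → P = 4324/9
  (17/2, 7/2) → P = 503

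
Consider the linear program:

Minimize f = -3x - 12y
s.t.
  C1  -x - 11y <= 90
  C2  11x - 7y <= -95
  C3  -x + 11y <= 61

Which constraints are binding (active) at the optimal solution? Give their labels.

Feasible corners and f = -3x - 12y:
  (-1675/128, -895/128) → f = 15765/128
  (-151/2, -29/22) → f = 5331/22
  (-103/19, 96/19) → f = -843/19

The minimum is at (-103/19, 96/19). Substituting into each constraint, equality holds for C2 and C3; the remaining constraints have slack.

C2 and C3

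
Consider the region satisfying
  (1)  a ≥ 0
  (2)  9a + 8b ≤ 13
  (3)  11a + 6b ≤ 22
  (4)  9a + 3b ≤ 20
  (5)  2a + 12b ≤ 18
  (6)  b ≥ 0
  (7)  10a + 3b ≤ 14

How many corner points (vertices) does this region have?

5

Intersecting each pair of boundary lines and keeping only the points that satisfy every inequality leaves:
  (0, 3/2)
  (0, 0)
  (3/23, 34/23)
  (73/53, 4/53)
  (7/5, 0)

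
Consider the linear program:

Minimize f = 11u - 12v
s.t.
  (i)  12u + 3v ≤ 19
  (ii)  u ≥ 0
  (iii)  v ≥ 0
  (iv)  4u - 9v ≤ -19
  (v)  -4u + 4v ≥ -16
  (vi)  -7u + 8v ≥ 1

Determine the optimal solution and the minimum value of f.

u = 0, v = 19/3, minimum f = -76

Vertices and f = 11u - 12v:
  (0, 19/3) → f = -76
  (19/20, 38/15) → f = -399/20
  (0, 19/9) → f = -76/3

The optimum lies where 12u + 3v = 19 and u = 0.
Solving simultaneously gives u = 0, v = 19/3.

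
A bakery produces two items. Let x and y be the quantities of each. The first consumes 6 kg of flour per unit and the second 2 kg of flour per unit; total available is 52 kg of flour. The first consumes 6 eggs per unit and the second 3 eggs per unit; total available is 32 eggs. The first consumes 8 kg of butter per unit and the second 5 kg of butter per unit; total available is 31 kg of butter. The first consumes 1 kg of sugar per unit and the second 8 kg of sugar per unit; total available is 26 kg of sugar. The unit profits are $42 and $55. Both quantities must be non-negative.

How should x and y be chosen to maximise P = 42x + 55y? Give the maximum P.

x = 2, y = 3, maximum P = 249

Corner points and P = 42x + 55y:
  (0, 0) → P = 0
  (0, 13/4) → P = 715/4
  (31/8, 0) → P = 651/4
  (2, 3) → P = 249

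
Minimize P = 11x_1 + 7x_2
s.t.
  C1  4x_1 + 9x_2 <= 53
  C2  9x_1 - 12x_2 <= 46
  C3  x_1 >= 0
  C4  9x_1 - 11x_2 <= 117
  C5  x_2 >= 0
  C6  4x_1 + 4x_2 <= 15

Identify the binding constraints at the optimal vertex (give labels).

C3 and C5

Feasible corners and P = 11x_1 + 7x_2:
  (0, 0) → P = 0
  (0, 15/4) → P = 105/4
  (15/4, 0) → P = 165/4

The minimum is at (0, 0). Substituting into each constraint, equality holds for C3 and C5; the remaining constraints have slack.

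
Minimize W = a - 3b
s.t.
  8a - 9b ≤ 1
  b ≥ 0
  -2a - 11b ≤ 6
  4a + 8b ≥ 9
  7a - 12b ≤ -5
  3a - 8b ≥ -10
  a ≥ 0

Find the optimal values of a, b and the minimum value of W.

a = 98/37, b = 83/37, minimum W = -151/37

Extreme points and W = a - 3b:
  (19/11, 47/33) → W = -28/11
  (98/37, 83/37) → W = -151/37
  (17/26, 83/104) → W = -181/104
  (0, 9/8) → W = -27/8
  (0, 5/4) → W = -15/4

The optimum lies where 8a - 9b = 1 and 3a - 8b = -10.
Solving simultaneously gives a = 98/37, b = 83/37.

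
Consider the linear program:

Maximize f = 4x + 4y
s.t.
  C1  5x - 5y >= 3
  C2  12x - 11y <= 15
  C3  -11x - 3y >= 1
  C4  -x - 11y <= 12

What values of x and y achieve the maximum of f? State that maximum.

Corner points and f = 4x + 4y:
  (2/35, -19/35) → f = -68/35
  (-9/20, -21/20) → f = -6
  (25/118, -131/118) → f = -212/59

At the optimal vertex, 5x - 5y = 3 and -11x - 3y = 1.
Solving simultaneously gives x = 2/35, y = -19/35.

x = 2/35, y = -19/35, maximum f = -68/35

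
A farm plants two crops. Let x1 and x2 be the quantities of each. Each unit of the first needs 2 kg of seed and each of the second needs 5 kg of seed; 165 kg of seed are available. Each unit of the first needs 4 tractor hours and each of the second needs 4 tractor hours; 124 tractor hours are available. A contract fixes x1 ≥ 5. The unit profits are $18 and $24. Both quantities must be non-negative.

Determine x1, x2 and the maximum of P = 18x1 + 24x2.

Feasible corners and P = 18x1 + 24x2:
  (31, 0) → P = 558
  (5, 0) → P = 90
  (5, 26) → P = 714

x1 = 5, x2 = 26, maximum P = 714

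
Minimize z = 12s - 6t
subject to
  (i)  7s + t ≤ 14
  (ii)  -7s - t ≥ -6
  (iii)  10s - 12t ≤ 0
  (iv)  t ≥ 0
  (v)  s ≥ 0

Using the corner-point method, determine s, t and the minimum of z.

Vertices and z = 12s - 6t:
  (36/47, 30/47) → z = 252/47
  (0, 6) → z = -36
  (0, 0) → z = 0

The optimum lies where -7s - t = -6 and s = 0.
Solving simultaneously gives s = 0, t = 6.

s = 0, t = 6, minimum z = -36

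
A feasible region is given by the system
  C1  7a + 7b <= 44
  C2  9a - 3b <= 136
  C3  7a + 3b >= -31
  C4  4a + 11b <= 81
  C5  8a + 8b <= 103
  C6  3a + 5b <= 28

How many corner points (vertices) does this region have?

Pairwise boundary intersections that survive every other constraint:
  (271/21, -139/21)
  (12/7, 32/7)
  (105/16, -1231/48)
  (-584/65, 691/65)
  (-97/13, 131/13)

5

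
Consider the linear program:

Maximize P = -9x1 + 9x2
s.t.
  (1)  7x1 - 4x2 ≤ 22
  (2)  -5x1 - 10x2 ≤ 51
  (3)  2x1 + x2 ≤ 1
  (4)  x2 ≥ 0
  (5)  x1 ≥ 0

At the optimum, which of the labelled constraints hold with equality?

(3) and (5)

Vertices and P = -9x1 + 9x2:
  (1/2, 0) → P = -9/2
  (0, 1) → P = 9
  (0, 0) → P = 0

The maximum is at (0, 1). Substituting into each constraint, equality holds for (3) and (5); the remaining constraints have slack.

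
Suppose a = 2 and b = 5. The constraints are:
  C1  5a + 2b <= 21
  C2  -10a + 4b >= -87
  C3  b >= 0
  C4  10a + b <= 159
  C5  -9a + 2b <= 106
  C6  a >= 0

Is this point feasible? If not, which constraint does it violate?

feasible

C1: 20 ≤ 21 ✓
C2: 0 ≥ -87 ✓
C3: 5 ≥ 0 ✓
C4: 25 ≤ 159 ✓
C5: -8 ≤ 106 ✓
C6: 2 ≥ 0 ✓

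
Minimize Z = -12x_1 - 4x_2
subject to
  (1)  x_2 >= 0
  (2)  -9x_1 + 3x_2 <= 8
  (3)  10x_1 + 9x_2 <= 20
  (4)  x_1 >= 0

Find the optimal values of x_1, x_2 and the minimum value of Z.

x_1 = 2, x_2 = 0, minimum Z = -24

Feasible corners and Z = -12x_1 - 4x_2:
  (2, 0) → Z = -24
  (0, 0) → Z = 0
  (0, 20/9) → Z = -80/9

The binding constraints are x_2 = 0 and 10x_1 + 9x_2 = 20.
Solving simultaneously gives x_1 = 2, x_2 = 0.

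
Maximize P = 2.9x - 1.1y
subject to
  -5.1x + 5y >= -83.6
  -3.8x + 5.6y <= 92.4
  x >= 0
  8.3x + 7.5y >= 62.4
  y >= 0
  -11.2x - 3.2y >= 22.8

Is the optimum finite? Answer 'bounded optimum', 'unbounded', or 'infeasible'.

The boundaries -5.1x + 5y = -83.6 and -3.8x + 5.6y = 92.4 meet at (23254/239, 19723/239), but that point violates -11.2x - 3.2y ≥ 22.8. Every candidate vertex is excluded by some other constraint, so the feasible region is empty.

infeasible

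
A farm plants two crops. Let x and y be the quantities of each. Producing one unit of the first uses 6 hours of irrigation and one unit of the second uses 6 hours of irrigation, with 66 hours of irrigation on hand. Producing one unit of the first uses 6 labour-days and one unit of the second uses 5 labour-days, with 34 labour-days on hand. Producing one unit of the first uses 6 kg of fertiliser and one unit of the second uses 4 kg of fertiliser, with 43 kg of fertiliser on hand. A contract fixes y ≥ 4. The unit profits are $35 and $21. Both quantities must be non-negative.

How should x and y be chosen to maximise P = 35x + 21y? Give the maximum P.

x = 7/3, y = 4, maximum P = 497/3

Corner points and P = 35x + 21y:
  (0, 34/5) → P = 714/5
  (0, 4) → P = 84
  (7/3, 4) → P = 497/3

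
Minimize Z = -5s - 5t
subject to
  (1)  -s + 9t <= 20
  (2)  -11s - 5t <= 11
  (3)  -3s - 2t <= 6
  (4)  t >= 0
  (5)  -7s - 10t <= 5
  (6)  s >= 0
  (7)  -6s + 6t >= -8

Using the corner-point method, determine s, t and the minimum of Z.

Feasible corners and Z = -5s - 5t:
  (0, 20/9) → Z = -100/9
  (4, 8/3) → Z = -100/3
  (0, 0) → Z = 0
  (4/3, 0) → Z = -20/3

The binding constraints are -s + 9t = 20 and -6s + 6t = -8.
Solving simultaneously gives s = 4, t = 8/3.

s = 4, t = 8/3, minimum Z = -100/3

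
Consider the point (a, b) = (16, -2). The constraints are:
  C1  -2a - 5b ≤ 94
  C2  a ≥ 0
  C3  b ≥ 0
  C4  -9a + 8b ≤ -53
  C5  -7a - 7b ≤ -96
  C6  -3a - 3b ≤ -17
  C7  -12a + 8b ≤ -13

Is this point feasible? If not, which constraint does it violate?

not feasible — violates C3

Constraint C3: b = -2, which is not ≥ 0. All other constraints are satisfied.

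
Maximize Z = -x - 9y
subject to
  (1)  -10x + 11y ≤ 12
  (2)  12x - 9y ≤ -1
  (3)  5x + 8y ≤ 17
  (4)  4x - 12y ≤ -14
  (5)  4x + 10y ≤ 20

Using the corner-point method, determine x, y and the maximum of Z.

x = 5/38, y = 23/19, maximum Z = -419/38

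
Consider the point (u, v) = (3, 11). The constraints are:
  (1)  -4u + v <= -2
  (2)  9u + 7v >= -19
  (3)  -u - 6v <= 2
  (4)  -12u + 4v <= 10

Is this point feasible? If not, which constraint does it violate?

Constraint (1): -4u + v = -1, which is not ≤ -2. All other constraints are satisfied.

not feasible — violates (1)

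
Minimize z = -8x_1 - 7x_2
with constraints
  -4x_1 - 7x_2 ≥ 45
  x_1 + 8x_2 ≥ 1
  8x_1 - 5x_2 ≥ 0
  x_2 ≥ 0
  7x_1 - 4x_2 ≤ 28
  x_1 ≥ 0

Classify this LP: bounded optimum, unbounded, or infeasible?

infeasible

The boundaries x_1 + 8x_2 = 1 and 8x_1 - 5x_2 = 0 meet at (5/69, 8/69), but that point violates -4x_1 - 7x_2 ≥ 45. Every candidate vertex is excluded by some other constraint, so the feasible region is empty.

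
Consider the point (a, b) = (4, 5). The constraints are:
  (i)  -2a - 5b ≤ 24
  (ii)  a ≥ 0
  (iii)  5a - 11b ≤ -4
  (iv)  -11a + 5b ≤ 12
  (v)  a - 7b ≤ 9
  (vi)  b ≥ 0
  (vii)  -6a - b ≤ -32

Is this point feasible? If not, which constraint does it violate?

Constraint (vii): -6a - b = -29, which is not ≤ -32. All other constraints are satisfied.

not feasible — violates (vii)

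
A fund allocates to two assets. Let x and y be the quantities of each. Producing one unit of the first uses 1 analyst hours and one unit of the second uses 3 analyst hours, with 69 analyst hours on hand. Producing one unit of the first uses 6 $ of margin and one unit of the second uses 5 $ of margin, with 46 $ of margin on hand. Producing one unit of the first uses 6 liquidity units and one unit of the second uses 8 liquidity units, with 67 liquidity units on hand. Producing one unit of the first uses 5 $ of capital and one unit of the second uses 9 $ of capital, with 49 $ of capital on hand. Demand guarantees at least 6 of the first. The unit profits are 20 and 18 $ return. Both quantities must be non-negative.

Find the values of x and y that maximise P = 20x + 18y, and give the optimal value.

x = 6, y = 2, maximum P = 156

Extreme points and P = 20x + 18y:
  (23/3, 0) → P = 460/3
  (6, 0) → P = 120
  (6, 2) → P = 156

The optimum lies where 6x + 5y = 46 and x = 6.
Solving simultaneously gives x = 6, y = 2.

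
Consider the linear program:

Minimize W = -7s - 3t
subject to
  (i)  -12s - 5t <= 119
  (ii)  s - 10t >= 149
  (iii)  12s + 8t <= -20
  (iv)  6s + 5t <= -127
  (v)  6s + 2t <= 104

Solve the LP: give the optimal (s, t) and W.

s = 43, t = -77, minimum W = -70

Vertices and W = -7s - 3t:
  (4/3, -27) → W = 215/3
  (379/3, -327) → W = 290/3
  (43, -77) → W = -70

The binding constraints are 6s + 5t = -127 and 6s + 2t = 104.
Solving simultaneously gives s = 43, t = -77.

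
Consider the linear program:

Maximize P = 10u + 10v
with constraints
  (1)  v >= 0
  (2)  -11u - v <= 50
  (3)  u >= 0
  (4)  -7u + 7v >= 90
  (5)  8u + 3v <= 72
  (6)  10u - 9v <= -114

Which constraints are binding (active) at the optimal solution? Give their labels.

(3) and (5)

Vertices and P = 10u + 10v:
  (0, 90/7) → P = 900/7
  (0, 24) → P = 240
  (12/7, 102/7) → P = 1140/7
  (3, 16) → P = 190

The maximum is at (0, 24). Substituting into each constraint, equality holds for (3) and (5); the remaining constraints have slack.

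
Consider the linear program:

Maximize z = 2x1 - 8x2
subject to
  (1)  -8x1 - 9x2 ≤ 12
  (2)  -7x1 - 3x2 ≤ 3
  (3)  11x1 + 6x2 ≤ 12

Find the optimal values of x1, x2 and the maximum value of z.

x1 = 60/17, x2 = -76/17, maximum z = 728/17

Feasible corners and z = 2x1 - 8x2:
  (3/13, -20/13) → z = 166/13
  (60/17, -76/17) → z = 728/17
  (-6, 13) → z = -116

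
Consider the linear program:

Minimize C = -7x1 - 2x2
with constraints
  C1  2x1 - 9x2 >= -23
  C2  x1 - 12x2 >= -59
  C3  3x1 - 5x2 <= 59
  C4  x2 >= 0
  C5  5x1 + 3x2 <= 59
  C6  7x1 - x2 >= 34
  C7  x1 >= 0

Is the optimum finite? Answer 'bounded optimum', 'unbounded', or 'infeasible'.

Feasible corners and C = -7x1 - 2x2:
  (154/17, 233/51) → C = -3700/51
  (329/61, 229/61) → C = -2761/61
  (59/5, 0) → C = -413/5
  (34/7, 0) → C = -34
The feasible region has finitely many vertices and no improving ray; the minimum is -413/5 at (59/5, 0).

bounded optimum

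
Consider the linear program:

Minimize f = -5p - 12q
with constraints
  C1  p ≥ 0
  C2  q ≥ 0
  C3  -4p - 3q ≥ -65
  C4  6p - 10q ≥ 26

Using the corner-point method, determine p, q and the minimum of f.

Extreme points and f = -5p - 12q:
  (65/4, 0) → f = -325/4
  (13/3, 0) → f = -65/3
  (364/29, 143/29) → f = -3536/29

p = 364/29, q = 143/29, minimum f = -3536/29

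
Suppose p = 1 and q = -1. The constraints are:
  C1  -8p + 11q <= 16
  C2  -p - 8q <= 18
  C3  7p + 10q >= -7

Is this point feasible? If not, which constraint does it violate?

feasible

C1: -19 ≤ 16 ✓
C2: 7 ≤ 18 ✓
C3: -3 ≥ -7 ✓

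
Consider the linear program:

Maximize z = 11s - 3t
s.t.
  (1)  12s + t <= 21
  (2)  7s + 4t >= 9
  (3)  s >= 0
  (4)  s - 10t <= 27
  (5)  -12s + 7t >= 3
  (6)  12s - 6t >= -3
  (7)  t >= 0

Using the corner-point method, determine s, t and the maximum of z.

Feasible corners and z = 11s - 3t:
  (3/2, 3) → z = 15/2
  (41/28, 24/7) → z = 163/28
  (51/97, 129/97) → z = 174/97
  (7/15, 43/30) → z = 5/6

s = 3/2, t = 3, maximum z = 15/2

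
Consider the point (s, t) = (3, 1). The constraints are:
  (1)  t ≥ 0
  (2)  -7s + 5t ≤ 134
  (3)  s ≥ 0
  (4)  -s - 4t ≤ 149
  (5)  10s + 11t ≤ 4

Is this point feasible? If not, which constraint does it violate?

Constraint (5): 10s + 11t = 41, which is not ≤ 4. All other constraints are satisfied.

not feasible — violates (5)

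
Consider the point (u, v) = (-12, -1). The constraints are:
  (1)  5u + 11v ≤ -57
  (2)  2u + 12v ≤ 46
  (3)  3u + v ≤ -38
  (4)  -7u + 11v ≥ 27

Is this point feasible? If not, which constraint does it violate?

not feasible — violates (3)

Constraint (3): 3u + v = -37, which is not ≤ -38. All other constraints are satisfied.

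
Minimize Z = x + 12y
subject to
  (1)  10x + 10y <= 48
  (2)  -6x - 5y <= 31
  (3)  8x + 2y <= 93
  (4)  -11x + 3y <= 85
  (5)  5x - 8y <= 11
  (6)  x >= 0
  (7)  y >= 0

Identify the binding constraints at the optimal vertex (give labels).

(6) and (7)

Corner points and Z = x + 12y:
  (19/5, 1) → Z = 79/5
  (0, 24/5) → Z = 288/5
  (11/5, 0) → Z = 11/5
  (0, 0) → Z = 0

The minimum is at (0, 0). Substituting into each constraint, equality holds for (6) and (7); the remaining constraints have slack.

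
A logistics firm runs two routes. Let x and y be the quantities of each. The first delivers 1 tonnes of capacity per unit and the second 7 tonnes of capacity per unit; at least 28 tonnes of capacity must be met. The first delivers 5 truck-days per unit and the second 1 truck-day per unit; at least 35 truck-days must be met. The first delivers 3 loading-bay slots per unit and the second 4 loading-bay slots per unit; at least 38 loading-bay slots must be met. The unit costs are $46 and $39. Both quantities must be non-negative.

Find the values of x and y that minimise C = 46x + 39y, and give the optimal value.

The feasible region is unbounded (it extends along (0, 1), (1, 0)), but C strictly increases along every unbounded feasible direction, so there is no improving ray and the minimum is attained at a vertex.

At the optimal vertex, 5x + y = 35 and 3x + 4y = 38.
Solving simultaneously gives x = 6, y = 5.

x = 6, y = 5, minimum C = 471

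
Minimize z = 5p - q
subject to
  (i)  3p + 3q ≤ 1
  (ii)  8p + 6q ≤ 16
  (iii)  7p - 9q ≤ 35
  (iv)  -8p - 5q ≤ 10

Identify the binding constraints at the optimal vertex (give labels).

(i) and (iv)

Vertices and z = 5p - q:
  (19/8, -49/24) → z = 167/12
  (-35/9, 38/9) → z = -71/3
  (85/107, -350/107) → z = 775/107

The minimum is at (-35/9, 38/9). Substituting into each constraint, equality holds for (i) and (iv); the remaining constraints have slack.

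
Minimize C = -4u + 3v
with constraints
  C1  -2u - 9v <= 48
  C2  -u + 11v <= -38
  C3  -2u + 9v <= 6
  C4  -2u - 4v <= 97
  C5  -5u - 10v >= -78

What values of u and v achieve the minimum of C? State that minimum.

u = 1182/25, v = -396/25, minimum C = -5916/25

Feasible corners and C = -4u + 3v:
  (-6, -4) → C = 12
  (1182/25, -396/25) → C = -5916/25
  (1238/65, -112/65) → C = -5288/65

At the optimal vertex, -2u - 9v = 48 and -5u - 10v = -78.
Solving simultaneously gives u = 1182/25, v = -396/25.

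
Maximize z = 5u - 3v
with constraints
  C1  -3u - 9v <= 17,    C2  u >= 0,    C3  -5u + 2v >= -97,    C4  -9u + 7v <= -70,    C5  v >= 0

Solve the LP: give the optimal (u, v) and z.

u = 97/5, v = 0, maximum z = 97

Feasible corners and z = 5u - 3v:
  (539/17, 523/17) → z = 1126/17
  (97/5, 0) → z = 97
  (70/9, 0) → z = 350/9

At the optimal vertex, -5u + 2v = -97 and v = 0.
Solving simultaneously gives u = 97/5, v = 0.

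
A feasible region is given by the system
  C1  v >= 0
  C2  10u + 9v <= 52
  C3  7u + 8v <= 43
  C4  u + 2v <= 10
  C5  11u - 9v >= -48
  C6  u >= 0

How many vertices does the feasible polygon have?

Of the 15 pairwise boundary intersections, those satisfying every inequality are:
  (26/5, 0)
  (0, 0)
  (29/17, 66/17)
  (1, 9/2)
  (0, 5)

5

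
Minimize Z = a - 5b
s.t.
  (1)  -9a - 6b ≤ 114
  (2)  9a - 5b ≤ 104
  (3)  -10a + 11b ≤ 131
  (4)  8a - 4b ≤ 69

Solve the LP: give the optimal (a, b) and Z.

Feasible corners and Z = a - 5b:
  (-680/53, 13/53) → Z = -745/53
  (-1/2, -73/4) → Z = 363/4
  (1283/48, 869/24) → Z = -2469/16

At the optimal vertex, -10a + 11b = 131 and 8a - 4b = 69.
Solving simultaneously gives a = 1283/48, b = 869/24.

a = 1283/48, b = 869/24, minimum Z = -2469/16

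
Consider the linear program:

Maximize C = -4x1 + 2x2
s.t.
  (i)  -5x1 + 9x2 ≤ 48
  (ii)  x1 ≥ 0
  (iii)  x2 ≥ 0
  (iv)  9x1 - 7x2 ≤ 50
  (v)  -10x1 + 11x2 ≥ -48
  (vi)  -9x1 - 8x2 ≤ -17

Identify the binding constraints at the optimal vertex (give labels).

(i) and (ii)

Feasible corners and C = -4x1 + 2x2:
  (0, 16/3) → C = 32/3
  (393/23, 341/23) → C = -890/23
  (0, 17/8) → C = 17/4
  (24/5, 0) → C = -96/5
  (17/9, 0) → C = -68/9
  (214/29, 68/29) → C = -720/29

The maximum is at (0, 16/3). Substituting into each constraint, equality holds for (i) and (ii); the remaining constraints have slack.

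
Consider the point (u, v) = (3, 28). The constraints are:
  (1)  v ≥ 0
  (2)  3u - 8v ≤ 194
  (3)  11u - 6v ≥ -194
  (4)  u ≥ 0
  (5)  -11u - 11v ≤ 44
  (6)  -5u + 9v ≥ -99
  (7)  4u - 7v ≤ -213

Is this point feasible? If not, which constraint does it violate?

not feasible — violates (7)

Constraint (7): 4u - 7v = -184, which is not ≤ -213. All other constraints are satisfied.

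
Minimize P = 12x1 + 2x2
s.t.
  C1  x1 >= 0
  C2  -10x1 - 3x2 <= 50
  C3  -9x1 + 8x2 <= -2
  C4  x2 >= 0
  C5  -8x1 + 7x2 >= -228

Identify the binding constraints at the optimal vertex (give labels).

C3 and C4

Extreme points and P = 12x1 + 2x2:
  (2/9, 0) → P = 8/3
  (1810, 2036) → P = 25792
  (57/2, 0) → P = 342

The minimum is at (2/9, 0). Substituting into each constraint, equality holds for C3 and C4; the remaining constraints have slack.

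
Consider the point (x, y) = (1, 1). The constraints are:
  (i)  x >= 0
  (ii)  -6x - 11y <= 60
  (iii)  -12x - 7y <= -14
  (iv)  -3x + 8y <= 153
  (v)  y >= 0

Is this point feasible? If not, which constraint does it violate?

(i): 1 ≥ 0 ✓
(ii): -17 ≤ 60 ✓
(iii): -19 ≤ -14 ✓
(iv): 5 ≤ 153 ✓
(v): 1 ≥ 0 ✓

feasible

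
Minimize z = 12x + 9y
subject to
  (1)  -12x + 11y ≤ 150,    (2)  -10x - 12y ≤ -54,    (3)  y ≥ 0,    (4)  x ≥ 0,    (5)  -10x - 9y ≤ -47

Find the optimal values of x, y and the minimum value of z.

Corner points and z = 12x + 9y:
  (0, 150/11) → z = 1350/11
  (27/5, 0) → z = 324/5
  (13/5, 7/3) → z = 261/5
  (0, 47/9) → z = 47
The feasible region is unbounded (it extends along (11, 12), (1, 0)), but z strictly increases along every unbounded feasible direction, so there is no improving ray and the minimum is attained at a vertex.

x = 0, y = 47/9, minimum z = 47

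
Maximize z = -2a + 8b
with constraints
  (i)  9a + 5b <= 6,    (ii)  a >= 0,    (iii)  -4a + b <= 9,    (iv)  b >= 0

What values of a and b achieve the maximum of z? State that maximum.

a = 0, b = 6/5, maximum z = 48/5

Vertices and z = -2a + 8b:
  (0, 6/5) → z = 48/5
  (2/3, 0) → z = -4/3
  (0, 0) → z = 0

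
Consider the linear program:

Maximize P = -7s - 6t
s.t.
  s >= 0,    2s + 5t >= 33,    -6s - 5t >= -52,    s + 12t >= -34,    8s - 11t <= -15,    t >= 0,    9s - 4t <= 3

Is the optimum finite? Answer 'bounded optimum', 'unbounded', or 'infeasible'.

bounded optimum

Extreme points and P = -7s - 6t:
  (0, 33/5) → P = -198/5
  (0, 52/5) → P = -312/5
  (147/53, 291/53) → P = -2775/53
  (223/69, 150/23) → P = -4261/69
The feasible region has finitely many vertices and no improving ray; the maximum is -198/5 at (0, 33/5).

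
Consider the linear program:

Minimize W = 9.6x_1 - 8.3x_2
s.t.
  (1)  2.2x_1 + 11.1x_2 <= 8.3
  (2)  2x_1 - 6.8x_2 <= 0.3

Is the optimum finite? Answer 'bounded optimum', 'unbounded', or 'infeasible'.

unbounded

From the feasible point (5977/3716, 797/1858), moving in the direction (-6.8, -2) keeps every constraint satisfied while W decreases without bound.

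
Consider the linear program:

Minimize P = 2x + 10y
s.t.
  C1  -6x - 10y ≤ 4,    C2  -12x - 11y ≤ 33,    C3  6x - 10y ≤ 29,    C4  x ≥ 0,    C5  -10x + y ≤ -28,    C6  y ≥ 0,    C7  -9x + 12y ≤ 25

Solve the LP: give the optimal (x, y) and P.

x = 14/5, y = 0, minimum P = 28/5

Vertices and P = 2x + 10y:
  (29/6, 0) → P = 29/3
  (14/5, 0) → P = 28/5
  (361/111, 502/111) → P = 1914/37
The feasible region is unbounded (it extends along (4, 3), (5, 3)), but P strictly increases along every unbounded feasible direction, so there is no improving ray and the minimum is attained at a vertex.

At the optimal vertex, -10x + y = -28 and y = 0.
Solving simultaneously gives x = 14/5, y = 0.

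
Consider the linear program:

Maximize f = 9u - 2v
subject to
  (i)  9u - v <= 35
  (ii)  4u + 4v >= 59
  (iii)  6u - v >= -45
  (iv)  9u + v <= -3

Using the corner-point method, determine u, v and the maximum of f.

Extreme points and f = 9u - 2v:
  (-121/28, 267/14) → f = -2157/28
  (-71/32, 543/32) → f = -1725/32
  (-16/5, 129/5) → f = -402/5

The binding constraints are 4u + 4v = 59 and 9u + v = -3.
Solving simultaneously gives u = -71/32, v = 543/32.

u = -71/32, v = 543/32, maximum f = -1725/32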